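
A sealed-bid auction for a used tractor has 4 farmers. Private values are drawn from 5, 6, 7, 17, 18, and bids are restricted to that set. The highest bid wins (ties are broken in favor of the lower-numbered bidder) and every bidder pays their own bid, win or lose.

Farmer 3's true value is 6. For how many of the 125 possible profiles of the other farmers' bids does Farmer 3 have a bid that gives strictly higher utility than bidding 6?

123

Others bid (5, 5, 7): truth gives -6; bid 7 gives -1 > -6. Violating.
Others bid (5, 5, 17): truth gives -6; bid 5 gives -5 > -6. Violating.
Others bid (5, 5, 18): truth gives -6; bid 5 gives -5 > -6. Violating.
Others bid (5, 6, 5): truth gives -6; bid 7 gives -1 > -6. Violating.
Others bid (5, 5, 5): truth gives 0; no alternative beats it.
Others bid (5, 5, 6): truth gives 0; no alternative beats it.
(Checking all 125 profiles: 123 have a profitable deviation, 2 do not.)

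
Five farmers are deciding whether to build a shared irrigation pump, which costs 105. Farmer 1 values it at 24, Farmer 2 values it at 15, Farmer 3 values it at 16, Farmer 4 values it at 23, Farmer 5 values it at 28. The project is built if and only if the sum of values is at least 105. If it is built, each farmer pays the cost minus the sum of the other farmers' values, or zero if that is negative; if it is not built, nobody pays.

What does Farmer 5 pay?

Total value 106 ≥ cost 105, so the project is built.
The other farmers' values sum to 78.
Cost minus that sum is 105 - 78 = 27.

27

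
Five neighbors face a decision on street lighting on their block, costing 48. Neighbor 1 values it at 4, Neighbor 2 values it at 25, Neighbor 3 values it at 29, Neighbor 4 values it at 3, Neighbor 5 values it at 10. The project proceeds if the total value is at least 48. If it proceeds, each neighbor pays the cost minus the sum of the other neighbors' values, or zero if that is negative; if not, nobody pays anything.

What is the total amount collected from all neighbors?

8

Total value 71 ≥ cost 48, so it is built.
Neighbor 1: others sum to 67; max(0, 48 - 67) = 0.
Neighbor 2: others sum to 46; max(0, 48 - 46) = 2.
Neighbor 3: others sum to 42; max(0, 48 - 42) = 6.
Neighbor 4: others sum to 68; max(0, 48 - 68) = 0.
Neighbor 5: others sum to 61; max(0, 48 - 61) = 0.
Total collected = 0 + 2 + 6 + 0 + 0 = 8.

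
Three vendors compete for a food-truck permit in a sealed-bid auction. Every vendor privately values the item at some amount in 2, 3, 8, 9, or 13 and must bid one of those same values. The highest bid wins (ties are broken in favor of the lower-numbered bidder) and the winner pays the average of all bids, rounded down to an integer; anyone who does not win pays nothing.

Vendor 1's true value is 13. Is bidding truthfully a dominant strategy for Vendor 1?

Consider the case where Vendor 2 bids 2 and Vendor 3 bids 2.
Truthful bid 13: wins, pays 5, utility 13 - 5 = 8.
Bid 2 instead: wins, pays 2, utility 13 - 2 = 11.
Since 11 > 8, bidding 2 is strictly better here, so truthful bidding is not dominant.

No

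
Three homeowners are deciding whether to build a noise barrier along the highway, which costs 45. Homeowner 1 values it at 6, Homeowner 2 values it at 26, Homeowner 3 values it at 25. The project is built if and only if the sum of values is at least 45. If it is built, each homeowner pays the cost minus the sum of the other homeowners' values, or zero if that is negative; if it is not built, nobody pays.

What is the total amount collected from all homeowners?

27

Total value 57 ≥ cost 45, so it is built.
Homeowner 1: others sum to 51; max(0, 45 - 51) = 0.
Homeowner 2: others sum to 31; max(0, 45 - 31) = 14.
Homeowner 3: others sum to 32; max(0, 45 - 32) = 13.
Total collected = 0 + 14 + 13 = 27.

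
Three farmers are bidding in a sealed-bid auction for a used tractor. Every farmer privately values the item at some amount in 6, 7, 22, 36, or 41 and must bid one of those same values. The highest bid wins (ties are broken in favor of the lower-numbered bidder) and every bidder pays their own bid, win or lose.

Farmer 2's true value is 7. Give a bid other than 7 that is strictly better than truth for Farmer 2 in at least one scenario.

Suppose Farmer 1 bids 6 and Farmer 3 bids 22.
Bid 7: loses but pays 7, utility -7.
Bid 6: loses but pays 6, utility -6.
So bidding 6 beats truth here (-6 > -7).

6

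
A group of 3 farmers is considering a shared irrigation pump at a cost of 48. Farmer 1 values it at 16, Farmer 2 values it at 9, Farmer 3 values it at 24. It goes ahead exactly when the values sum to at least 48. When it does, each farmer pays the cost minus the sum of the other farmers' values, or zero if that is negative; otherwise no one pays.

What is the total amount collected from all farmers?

46

Total value 49 ≥ cost 48, so it is built.
Farmer 1: others sum to 33; max(0, 48 - 33) = 15.
Farmer 2: others sum to 40; max(0, 48 - 40) = 8.
Farmer 3: others sum to 25; max(0, 48 - 25) = 23.
Total collected = 15 + 8 + 23 = 46.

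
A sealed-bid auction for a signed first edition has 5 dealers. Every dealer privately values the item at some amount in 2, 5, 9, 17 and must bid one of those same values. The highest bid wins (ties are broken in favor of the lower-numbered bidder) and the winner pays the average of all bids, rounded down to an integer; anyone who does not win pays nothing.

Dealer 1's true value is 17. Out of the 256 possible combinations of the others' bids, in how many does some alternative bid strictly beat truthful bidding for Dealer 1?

Others bid (2, 2, 2, 2): truth gives 12; bid 2 gives 15 > 12. Violating.
Others bid (2, 2, 2, 5): truth gives 12; bid 5 gives 14 > 12. Violating.
Others bid (2, 2, 2, 9): truth gives 11; bid 9 gives 13 > 11. Violating.
Others bid (2, 2, 5, 2): truth gives 12; bid 5 gives 14 > 12. Violating.
Others bid (2, 2, 2, 17): truth gives 9; no alternative beats it.
Others bid (2, 2, 5, 17): truth gives 9; no alternative beats it.
(Checking all 256 profiles: 81 have a profitable deviation, 175 do not.)

81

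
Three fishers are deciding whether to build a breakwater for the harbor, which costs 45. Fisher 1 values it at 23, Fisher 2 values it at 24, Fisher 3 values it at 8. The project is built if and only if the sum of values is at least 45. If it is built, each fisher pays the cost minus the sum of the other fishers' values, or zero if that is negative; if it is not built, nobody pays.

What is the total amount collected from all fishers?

27

Total value 55 ≥ cost 45, so it is built.
Fisher 1: others sum to 32; max(0, 45 - 32) = 13.
Fisher 2: others sum to 31; max(0, 45 - 31) = 14.
Fisher 3: others sum to 47; max(0, 45 - 47) = 0.
Total collected = 13 + 14 + 0 = 27.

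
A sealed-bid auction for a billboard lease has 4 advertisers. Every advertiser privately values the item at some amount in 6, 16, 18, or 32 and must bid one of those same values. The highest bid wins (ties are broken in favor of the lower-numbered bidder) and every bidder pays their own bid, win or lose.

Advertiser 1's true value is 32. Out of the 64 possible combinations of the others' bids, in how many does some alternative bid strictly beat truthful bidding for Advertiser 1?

Others bid (6, 6, 6): truth gives 0; bid 6 gives 26 > 0. Violating.
Others bid (6, 6, 16): truth gives 0; bid 16 gives 16 > 0. Violating.
Others bid (6, 6, 18): truth gives 0; bid 18 gives 14 > 0. Violating.
Others bid (6, 16, 6): truth gives 0; bid 16 gives 16 > 0. Violating.
Others bid (6, 6, 32): truth gives 0; no alternative beats it.
Others bid (6, 16, 32): truth gives 0; no alternative beats it.
(Checking all 64 profiles: 27 have a profitable deviation, 37 do not.)

27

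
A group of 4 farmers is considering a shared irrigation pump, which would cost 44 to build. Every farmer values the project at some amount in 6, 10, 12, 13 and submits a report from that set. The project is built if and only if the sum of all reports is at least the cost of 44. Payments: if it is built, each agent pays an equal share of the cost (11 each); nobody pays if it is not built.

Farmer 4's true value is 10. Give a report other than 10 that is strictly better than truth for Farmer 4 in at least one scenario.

Suppose Farmer 1 reports 10, Farmer 2 reports 12 and Farmer 3 reports 12.
Report 10: project built, pays 11, utility 10 - 11 = -1.
Report 6: project not built, utility 0.
So reporting 6 beats truth here (0 > -1).

6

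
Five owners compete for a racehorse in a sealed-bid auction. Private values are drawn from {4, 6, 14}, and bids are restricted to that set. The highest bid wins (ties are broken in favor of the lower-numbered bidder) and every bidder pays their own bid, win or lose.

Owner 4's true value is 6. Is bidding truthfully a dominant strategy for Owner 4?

No

Consider the case where Owner 1 bids 4, Owner 2 bids 4, Owner 3 bids 4 and Owner 5 bids 14.
Truthful bid 6: loses but pays 6, utility -6.
Bid 4 instead: loses but pays 4, utility -4.
Since -4 > -6, bidding 4 is strictly better here, so truthful bidding is not dominant.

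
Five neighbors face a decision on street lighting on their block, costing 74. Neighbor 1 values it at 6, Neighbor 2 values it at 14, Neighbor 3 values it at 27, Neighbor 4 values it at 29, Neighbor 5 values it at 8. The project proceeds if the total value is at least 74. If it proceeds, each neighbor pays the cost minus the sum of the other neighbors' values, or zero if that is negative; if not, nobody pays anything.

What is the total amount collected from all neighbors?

Total value 84 ≥ cost 74, so it is built.
Neighbor 1: others sum to 78; max(0, 74 - 78) = 0.
Neighbor 2: others sum to 70; max(0, 74 - 70) = 4.
Neighbor 3: others sum to 57; max(0, 74 - 57) = 17.
Neighbor 4: others sum to 55; max(0, 74 - 55) = 19.
Neighbor 5: others sum to 76; max(0, 74 - 76) = 0.
Total collected = 0 + 4 + 17 + 19 + 0 = 40.

40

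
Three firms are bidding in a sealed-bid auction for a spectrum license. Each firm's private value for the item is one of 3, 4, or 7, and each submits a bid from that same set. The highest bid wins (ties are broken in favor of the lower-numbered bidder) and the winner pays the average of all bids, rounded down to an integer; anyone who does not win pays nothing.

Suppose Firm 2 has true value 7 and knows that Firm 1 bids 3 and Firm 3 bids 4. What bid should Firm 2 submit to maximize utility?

4

Bid 3: loses, pays 0, utility 0.
Bid 4: wins, pays 3, utility 7 - 3 = 4.
Bid 7: wins, pays 4, utility 7 - 4 = 3.
The best choice is 4 with utility 4.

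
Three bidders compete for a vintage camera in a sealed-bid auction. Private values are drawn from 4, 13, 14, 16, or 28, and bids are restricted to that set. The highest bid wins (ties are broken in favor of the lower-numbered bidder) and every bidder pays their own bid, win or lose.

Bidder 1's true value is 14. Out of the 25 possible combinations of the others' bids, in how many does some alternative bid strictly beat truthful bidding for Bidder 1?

Others bid (4, 4): truth gives 0; bid 4 gives 10 > 0. Violating.
Others bid (4, 13): truth gives 0; bid 13 gives 1 > 0. Violating.
Others bid (4, 16): truth gives -14; bid 16 gives -2 > -14. Violating.
Others bid (4, 28): truth gives -14; bid 4 gives -4 > -14. Violating.
Others bid (4, 14): truth gives 0; no alternative beats it.
Others bid (13, 14): truth gives 0; no alternative beats it.
(Checking all 25 profiles: 20 have a profitable deviation, 5 do not.)

20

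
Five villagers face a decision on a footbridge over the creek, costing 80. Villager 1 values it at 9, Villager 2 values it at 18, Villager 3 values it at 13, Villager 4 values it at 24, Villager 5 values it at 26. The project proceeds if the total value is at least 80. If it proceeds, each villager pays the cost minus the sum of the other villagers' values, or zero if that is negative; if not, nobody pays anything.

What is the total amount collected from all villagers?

41

Total value 90 ≥ cost 80, so it is built.
Villager 1: others sum to 81; max(0, 80 - 81) = 0.
Villager 2: others sum to 72; max(0, 80 - 72) = 8.
Villager 3: others sum to 77; max(0, 80 - 77) = 3.
Villager 4: others sum to 66; max(0, 80 - 66) = 14.
Villager 5: others sum to 64; max(0, 80 - 64) = 16.
Total collected = 0 + 8 + 3 + 14 + 16 = 41.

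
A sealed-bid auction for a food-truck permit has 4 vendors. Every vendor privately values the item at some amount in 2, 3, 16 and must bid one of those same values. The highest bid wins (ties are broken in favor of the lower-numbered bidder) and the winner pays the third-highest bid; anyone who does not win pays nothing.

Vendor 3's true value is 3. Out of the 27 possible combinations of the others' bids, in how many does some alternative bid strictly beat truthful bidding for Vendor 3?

3

Others bid (2, 2, 16): truth gives 0; bid 16 gives 1 > 0. Violating.
Others bid (2, 3, 2): truth gives 0; bid 16 gives 1 > 0. Violating.
Others bid (3, 2, 2): truth gives 0; bid 16 gives 1 > 0. Violating.
Others bid (2, 2, 2): truth gives 1; no alternative beats it.
Others bid (2, 2, 3): truth gives 1; no alternative beats it.
(Checking all 27 profiles: 3 have a profitable deviation, 24 do not.)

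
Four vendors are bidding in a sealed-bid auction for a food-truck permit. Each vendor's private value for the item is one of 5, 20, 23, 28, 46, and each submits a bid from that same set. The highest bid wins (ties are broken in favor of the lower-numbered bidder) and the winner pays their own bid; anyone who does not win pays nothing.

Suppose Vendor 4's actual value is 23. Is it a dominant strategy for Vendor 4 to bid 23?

Consider the case where Vendor 1 bids 5, Vendor 2 bids 5 and Vendor 3 bids 5.
Truthful bid 23: wins, pays 23, utility 23 - 23 = 0.
Bid 20 instead: wins, pays 20, utility 23 - 20 = 3.
Since 3 > 0, bidding 20 is strictly better here, so truthful bidding is not dominant.

No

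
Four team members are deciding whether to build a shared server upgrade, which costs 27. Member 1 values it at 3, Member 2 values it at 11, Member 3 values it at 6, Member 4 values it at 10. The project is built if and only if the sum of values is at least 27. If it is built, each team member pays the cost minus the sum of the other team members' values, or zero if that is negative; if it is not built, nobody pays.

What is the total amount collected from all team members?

18

Total value 30 ≥ cost 27, so it is built.
Member 1: others sum to 27; max(0, 27 - 27) = 0.
Member 2: others sum to 19; max(0, 27 - 19) = 8.
Member 3: others sum to 24; max(0, 27 - 24) = 3.
Member 4: others sum to 20; max(0, 27 - 20) = 7.
Total collected = 0 + 8 + 3 + 7 = 18.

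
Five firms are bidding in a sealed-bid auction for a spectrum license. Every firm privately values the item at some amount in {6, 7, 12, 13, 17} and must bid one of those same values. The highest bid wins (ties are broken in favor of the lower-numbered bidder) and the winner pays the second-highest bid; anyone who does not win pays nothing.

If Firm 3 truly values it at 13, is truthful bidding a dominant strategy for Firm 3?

Check each profile of the others' bids and compare truth against every alternative bid.
Others bid (6, 6, 6, 6): truth gives 7, best alternative gives 7.
Others bid (6, 6, 6, 7): truth gives 6, best alternative gives 6.
Others bid (6, 6, 7, 6): truth gives 6, best alternative gives 6.
Others bid (6, 6, 7, 7): truth gives 6, best alternative gives 6.
Others bid (6, 7, 6, 6): truth gives 6, best alternative gives 6.
Others bid (6, 7, 6, 7): truth gives 6, best alternative gives 6.
(Remaining 619 profiles checked similarly; truth is weakly best in each.)
In every case the truthful bid is at least as good as any alternative, so it is a dominant strategy.

Yes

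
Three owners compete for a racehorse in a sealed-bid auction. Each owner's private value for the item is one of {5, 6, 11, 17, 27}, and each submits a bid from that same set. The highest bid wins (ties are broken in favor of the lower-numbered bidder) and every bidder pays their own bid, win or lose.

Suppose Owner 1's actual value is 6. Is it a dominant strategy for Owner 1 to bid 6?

No

Consider the case where Owner 2 bids 5 and Owner 3 bids 5.
Truthful bid 6: wins, pays 6, utility 6 - 6 = 0.
Bid 5 instead: wins, pays 5, utility 6 - 5 = 1.
Since 1 > 0, bidding 5 is strictly better here, so truthful bidding is not dominant.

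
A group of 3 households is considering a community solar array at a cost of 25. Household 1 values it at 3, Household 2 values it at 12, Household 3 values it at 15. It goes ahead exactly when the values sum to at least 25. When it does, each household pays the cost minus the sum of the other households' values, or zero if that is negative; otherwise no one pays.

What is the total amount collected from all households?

Total value 30 ≥ cost 25, so it is built.
Household 1: others sum to 27; max(0, 25 - 27) = 0.
Household 2: others sum to 18; max(0, 25 - 18) = 7.
Household 3: others sum to 15; max(0, 25 - 15) = 10.
Total collected = 0 + 7 + 10 = 17.

17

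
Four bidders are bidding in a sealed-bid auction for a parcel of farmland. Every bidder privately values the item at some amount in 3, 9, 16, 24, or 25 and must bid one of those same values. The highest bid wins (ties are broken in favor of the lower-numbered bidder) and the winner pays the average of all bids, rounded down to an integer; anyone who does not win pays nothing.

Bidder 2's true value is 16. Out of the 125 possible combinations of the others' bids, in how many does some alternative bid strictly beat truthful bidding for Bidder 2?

Others bid (3, 3, 3): truth gives 10; bid 9 gives 12 > 10. Violating.
Others bid (3, 3, 9): truth gives 9; bid 9 gives 10 > 9. Violating.
Others bid (3, 3, 24): truth gives 0; bid 24 gives 3 > 0. Violating.
Others bid (3, 3, 25): truth gives 0; bid 25 gives 2 > 0. Violating.
Others bid (3, 3, 16): truth gives 7; no alternative beats it.
Others bid (3, 9, 16): truth gives 5; no alternative beats it.
(Checking all 125 profiles: 25 have a profitable deviation, 100 do not.)

25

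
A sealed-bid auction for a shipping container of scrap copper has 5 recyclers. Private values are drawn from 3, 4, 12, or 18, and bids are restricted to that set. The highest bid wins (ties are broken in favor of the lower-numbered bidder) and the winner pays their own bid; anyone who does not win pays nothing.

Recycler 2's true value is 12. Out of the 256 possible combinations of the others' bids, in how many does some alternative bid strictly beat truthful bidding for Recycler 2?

Others bid (3, 3, 3, 3): truth gives 0; bid 4 gives 8 > 0. Violating.
Others bid (3, 3, 3, 4): truth gives 0; bid 4 gives 8 > 0. Violating.
Others bid (3, 3, 4, 3): truth gives 0; bid 4 gives 8 > 0. Violating.
Others bid (3, 3, 4, 4): truth gives 0; bid 4 gives 8 > 0. Violating.
Others bid (3, 3, 3, 12): truth gives 0; no alternative beats it.
Others bid (3, 3, 3, 18): truth gives 0; no alternative beats it.
(Checking all 256 profiles: 8 have a profitable deviation, 248 do not.)

8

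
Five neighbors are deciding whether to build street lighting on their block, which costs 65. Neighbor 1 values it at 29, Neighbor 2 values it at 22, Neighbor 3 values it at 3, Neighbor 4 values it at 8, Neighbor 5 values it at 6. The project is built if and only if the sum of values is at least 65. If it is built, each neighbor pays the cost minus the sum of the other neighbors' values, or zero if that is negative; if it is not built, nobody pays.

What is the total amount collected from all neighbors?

53

Total value 68 ≥ cost 65, so it is built.
Neighbor 1: others sum to 39; max(0, 65 - 39) = 26.
Neighbor 2: others sum to 46; max(0, 65 - 46) = 19.
Neighbor 3: others sum to 65; max(0, 65 - 65) = 0.
Neighbor 4: others sum to 60; max(0, 65 - 60) = 5.
Neighbor 5: others sum to 62; max(0, 65 - 62) = 3.
Total collected = 26 + 19 + 0 + 5 + 3 = 53.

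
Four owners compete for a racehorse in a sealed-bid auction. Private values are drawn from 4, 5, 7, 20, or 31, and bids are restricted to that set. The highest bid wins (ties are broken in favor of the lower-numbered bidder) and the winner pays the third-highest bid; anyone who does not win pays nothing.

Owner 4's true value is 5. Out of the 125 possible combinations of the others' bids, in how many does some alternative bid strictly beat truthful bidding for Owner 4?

Others bid (4, 4, 5): truth gives 0; bid 7 gives 1 > 0. Violating.
Others bid (4, 4, 7): truth gives 0; bid 20 gives 1 > 0. Violating.
Others bid (4, 4, 20): truth gives 0; bid 31 gives 1 > 0. Violating.
Others bid (4, 5, 4): truth gives 0; bid 7 gives 1 > 0. Violating.
Others bid (4, 4, 4): truth gives 1; no alternative beats it.
Others bid (4, 4, 31): truth gives 0; no alternative beats it.
(Checking all 125 profiles: 9 have a profitable deviation, 116 do not.)

9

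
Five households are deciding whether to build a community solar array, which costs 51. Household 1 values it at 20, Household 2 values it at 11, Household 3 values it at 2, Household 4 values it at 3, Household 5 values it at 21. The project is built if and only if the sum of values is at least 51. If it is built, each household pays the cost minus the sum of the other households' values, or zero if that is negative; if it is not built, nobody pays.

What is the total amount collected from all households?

Total value 57 ≥ cost 51, so it is built.
Household 1: others sum to 37; max(0, 51 - 37) = 14.
Household 2: others sum to 46; max(0, 51 - 46) = 5.
Household 3: others sum to 55; max(0, 51 - 55) = 0.
Household 4: others sum to 54; max(0, 51 - 54) = 0.
Household 5: others sum to 36; max(0, 51 - 36) = 15.
Total collected = 14 + 5 + 0 + 0 + 15 = 34.

34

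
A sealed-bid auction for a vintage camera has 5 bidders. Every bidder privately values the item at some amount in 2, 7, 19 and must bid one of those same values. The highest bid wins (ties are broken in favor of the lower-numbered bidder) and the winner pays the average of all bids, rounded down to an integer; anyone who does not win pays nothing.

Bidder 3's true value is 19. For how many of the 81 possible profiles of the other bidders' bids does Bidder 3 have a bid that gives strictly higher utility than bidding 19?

Others bid (2, 2, 2, 2): truth gives 14; bid 7 gives 16 > 14. Violating.
Others bid (2, 2, 2, 7): truth gives 13; bid 7 gives 15 > 13. Violating.
Others bid (2, 2, 7, 2): truth gives 13; bid 7 gives 15 > 13. Violating.
Others bid (2, 2, 7, 7): truth gives 12; bid 7 gives 14 > 12. Violating.
Others bid (2, 2, 2, 19): truth gives 11; no alternative beats it.
Others bid (2, 2, 7, 19): truth gives 10; no alternative beats it.
(Checking all 81 profiles: 4 have a profitable deviation, 77 do not.)

4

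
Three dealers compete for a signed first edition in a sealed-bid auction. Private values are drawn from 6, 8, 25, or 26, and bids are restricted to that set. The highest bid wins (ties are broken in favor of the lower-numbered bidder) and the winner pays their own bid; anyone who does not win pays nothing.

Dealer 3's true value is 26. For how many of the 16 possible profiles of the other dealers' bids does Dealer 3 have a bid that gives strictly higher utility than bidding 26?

4

Others bid (6, 6): truth gives 0; bid 8 gives 18 > 0. Violating.
Others bid (6, 8): truth gives 0; bid 25 gives 1 > 0. Violating.
Others bid (8, 6): truth gives 0; bid 25 gives 1 > 0. Violating.
Others bid (8, 8): truth gives 0; bid 25 gives 1 > 0. Violating.
Others bid (6, 25): truth gives 0; no alternative beats it.
Others bid (6, 26): truth gives 0; no alternative beats it.
(Checking all 16 profiles: 4 have a profitable deviation, 12 do not.)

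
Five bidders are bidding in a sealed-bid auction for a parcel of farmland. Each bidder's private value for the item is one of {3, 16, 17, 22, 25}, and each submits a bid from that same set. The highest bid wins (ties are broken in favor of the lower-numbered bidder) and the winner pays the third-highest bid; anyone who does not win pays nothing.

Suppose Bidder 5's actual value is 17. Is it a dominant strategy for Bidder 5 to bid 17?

Consider the case where Bidder 1 bids 3, Bidder 2 bids 3, Bidder 3 bids 3 and Bidder 4 bids 17.
Truthful bid 17: loses, pays 0, utility 0.
Bid 22 instead: wins, pays 3, utility 17 - 3 = 14.
Since 14 > 0, bidding 22 is strictly better here, so truthful bidding is not dominant.

No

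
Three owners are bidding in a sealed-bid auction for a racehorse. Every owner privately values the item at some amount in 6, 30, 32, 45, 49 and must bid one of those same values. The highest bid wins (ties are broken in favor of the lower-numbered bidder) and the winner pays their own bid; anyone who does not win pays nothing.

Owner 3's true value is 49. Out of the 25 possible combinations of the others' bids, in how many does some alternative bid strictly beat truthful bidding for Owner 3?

Others bid (6, 6): truth gives 0; bid 30 gives 19 > 0. Violating.
Others bid (6, 30): truth gives 0; bid 32 gives 17 > 0. Violating.
Others bid (6, 32): truth gives 0; bid 45 gives 4 > 0. Violating.
Others bid (30, 6): truth gives 0; bid 32 gives 17 > 0. Violating.
Others bid (6, 45): truth gives 0; no alternative beats it.
Others bid (6, 49): truth gives 0; no alternative beats it.
(Checking all 25 profiles: 9 have a profitable deviation, 16 do not.)

9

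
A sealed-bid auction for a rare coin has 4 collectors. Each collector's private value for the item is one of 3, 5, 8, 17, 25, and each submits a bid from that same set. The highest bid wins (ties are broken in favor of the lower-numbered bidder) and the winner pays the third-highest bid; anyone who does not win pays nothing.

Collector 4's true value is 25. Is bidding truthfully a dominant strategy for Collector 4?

Yes

Check each profile of the others' bids and compare truth against every alternative bid.
Others bid (3, 3, 17): truth gives 22, best alternative gives 0.
Others bid (3, 17, 3): truth gives 22, best alternative gives 0.
Others bid (17, 3, 3): truth gives 22, best alternative gives 0.
Others bid (3, 5, 17): truth gives 20, best alternative gives 0.
Others bid (3, 17, 5): truth gives 20, best alternative gives 0.
Others bid (5, 3, 17): truth gives 20, best alternative gives 0.
(Remaining 119 profiles checked similarly; truth is weakly best in each.)
In every case the truthful bid is at least as good as any alternative, so it is a dominant strategy.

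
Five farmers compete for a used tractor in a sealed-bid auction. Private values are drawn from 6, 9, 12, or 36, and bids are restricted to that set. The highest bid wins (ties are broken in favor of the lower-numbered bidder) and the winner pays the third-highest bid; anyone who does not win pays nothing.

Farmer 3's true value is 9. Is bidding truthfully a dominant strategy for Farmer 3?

Consider the case where Farmer 1 bids 6, Farmer 2 bids 6, Farmer 4 bids 6 and Farmer 5 bids 12.
Truthful bid 9: loses, pays 0, utility 0.
Bid 12 instead: wins, pays 6, utility 9 - 6 = 3.
Since 3 > 0, bidding 12 is strictly better here, so truthful bidding is not dominant.

No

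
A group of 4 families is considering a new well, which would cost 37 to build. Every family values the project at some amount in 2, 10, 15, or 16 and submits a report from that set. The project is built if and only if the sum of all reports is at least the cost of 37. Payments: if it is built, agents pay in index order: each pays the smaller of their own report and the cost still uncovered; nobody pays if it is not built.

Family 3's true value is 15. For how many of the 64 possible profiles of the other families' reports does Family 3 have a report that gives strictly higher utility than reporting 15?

47

Others report (2, 10, 15): truth gives 0; report 10 gives 5 > 0. Violating.
Others report (2, 10, 16): truth gives 0; report 10 gives 5 > 0. Violating.
Others report (2, 15, 10): truth gives 0; report 10 gives 5 > 0. Violating.
Others report (2, 15, 15): truth gives 0; report 10 gives 5 > 0. Violating.
Others report (2, 2, 2): truth gives 0; no alternative beats it.
Others report (2, 2, 10): truth gives 0; no alternative beats it.
(Checking all 64 profiles: 47 have a profitable deviation, 17 do not.)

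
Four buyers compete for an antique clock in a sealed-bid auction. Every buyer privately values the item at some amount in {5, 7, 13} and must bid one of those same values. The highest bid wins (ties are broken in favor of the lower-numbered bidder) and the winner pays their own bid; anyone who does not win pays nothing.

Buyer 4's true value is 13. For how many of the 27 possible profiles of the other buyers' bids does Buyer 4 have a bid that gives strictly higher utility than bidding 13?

1

Others bid (5, 5, 5): truth gives 0; bid 7 gives 6 > 0. Violating.
Others bid (5, 5, 7): truth gives 0; no alternative beats it.
Others bid (5, 5, 13): truth gives 0; no alternative beats it.
(Checking all 27 profiles: 1 has a profitable deviation, 26 do not.)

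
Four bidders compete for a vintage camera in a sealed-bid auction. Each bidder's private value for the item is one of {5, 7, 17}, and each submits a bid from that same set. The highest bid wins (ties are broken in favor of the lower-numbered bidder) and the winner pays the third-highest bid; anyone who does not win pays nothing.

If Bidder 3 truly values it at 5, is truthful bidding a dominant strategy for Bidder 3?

Check each profile of the others' bids and compare truth against every alternative bid.
Others bid (5, 5, 5): truth gives 0, best alternative gives 0.
Others bid (5, 5, 7): truth gives 0, best alternative gives 0.
Others bid (5, 5, 17): truth gives 0, best alternative gives 0.
Others bid (5, 7, 5): truth gives 0, best alternative gives 0.
Others bid (5, 7, 7): truth gives 0, best alternative gives 0.
Others bid (5, 7, 17): truth gives 0, best alternative gives 0.
(Remaining 21 profiles checked similarly; truth is weakly best in each.)
In every case the truthful bid is at least as good as any alternative, so it is a dominant strategy.

Yes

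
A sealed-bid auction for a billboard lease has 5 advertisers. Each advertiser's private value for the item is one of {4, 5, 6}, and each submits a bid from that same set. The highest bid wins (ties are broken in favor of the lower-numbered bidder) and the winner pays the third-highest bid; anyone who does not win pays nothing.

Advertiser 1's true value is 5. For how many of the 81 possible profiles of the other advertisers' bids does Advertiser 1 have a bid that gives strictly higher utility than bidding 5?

Others bid (4, 4, 4, 6): truth gives 0; bid 6 gives 1 > 0. Violating.
Others bid (4, 4, 6, 4): truth gives 0; bid 6 gives 1 > 0. Violating.
Others bid (4, 6, 4, 4): truth gives 0; bid 6 gives 1 > 0. Violating.
Others bid (6, 4, 4, 4): truth gives 0; bid 6 gives 1 > 0. Violating.
Others bid (4, 4, 4, 4): truth gives 1; no alternative beats it.
Others bid (4, 4, 4, 5): truth gives 1; no alternative beats it.
(Checking all 81 profiles: 4 have a profitable deviation, 77 do not.)

4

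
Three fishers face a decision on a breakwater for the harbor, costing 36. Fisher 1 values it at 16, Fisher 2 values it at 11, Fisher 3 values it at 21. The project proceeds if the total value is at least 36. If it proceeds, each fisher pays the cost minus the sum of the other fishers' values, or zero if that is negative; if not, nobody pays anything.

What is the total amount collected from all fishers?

Total value 48 ≥ cost 36, so it is built.
Fisher 1: others sum to 32; max(0, 36 - 32) = 4.
Fisher 2: others sum to 37; max(0, 36 - 37) = 0.
Fisher 3: others sum to 27; max(0, 36 - 27) = 9.
Total collected = 4 + 0 + 9 = 13.

13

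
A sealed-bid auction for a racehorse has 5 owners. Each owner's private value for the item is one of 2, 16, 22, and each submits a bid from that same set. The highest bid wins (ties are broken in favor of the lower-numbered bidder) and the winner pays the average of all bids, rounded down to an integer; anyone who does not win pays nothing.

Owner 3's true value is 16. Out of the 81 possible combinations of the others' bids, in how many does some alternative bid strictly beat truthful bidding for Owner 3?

26

Others bid (2, 2, 2, 22): truth gives 0; bid 22 gives 6 > 0. Violating.
Others bid (2, 2, 16, 22): truth gives 0; bid 22 gives 4 > 0. Violating.
Others bid (2, 2, 22, 2): truth gives 0; bid 22 gives 6 > 0. Violating.
Others bid (2, 2, 22, 16): truth gives 0; bid 22 gives 4 > 0. Violating.
Others bid (2, 2, 2, 2): truth gives 12; no alternative beats it.
Others bid (2, 2, 2, 16): truth gives 9; no alternative beats it.
(Checking all 81 profiles: 26 have a profitable deviation, 55 do not.)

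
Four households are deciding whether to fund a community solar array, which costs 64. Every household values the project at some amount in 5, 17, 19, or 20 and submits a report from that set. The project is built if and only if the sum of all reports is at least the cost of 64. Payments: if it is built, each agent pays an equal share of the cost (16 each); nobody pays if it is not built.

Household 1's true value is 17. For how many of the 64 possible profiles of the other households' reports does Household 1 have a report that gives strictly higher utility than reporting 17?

Others report (5, 19, 20): truth gives 0; report 20 gives 1 > 0. Violating.
Others report (5, 20, 19): truth gives 0; report 20 gives 1 > 0. Violating.
Others report (5, 20, 20): truth gives 0; report 19 gives 1 > 0. Violating.
Others report (19, 5, 20): truth gives 0; report 20 gives 1 > 0. Violating.
Others report (5, 5, 5): truth gives 0; no alternative beats it.
Others report (5, 5, 17): truth gives 0; no alternative beats it.
(Checking all 64 profiles: 9 have a profitable deviation, 55 do not.)

9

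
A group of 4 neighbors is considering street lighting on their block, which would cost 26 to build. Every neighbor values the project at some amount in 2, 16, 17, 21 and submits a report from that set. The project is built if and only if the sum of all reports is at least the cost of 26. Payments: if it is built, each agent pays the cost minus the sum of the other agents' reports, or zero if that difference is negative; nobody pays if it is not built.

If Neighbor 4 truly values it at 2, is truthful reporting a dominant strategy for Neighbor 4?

Yes

Check each profile of the others' reports and compare truth against every alternative report.
Others report (2, 2, 16): truth gives 0, best alternative gives -4.
Others report (2, 16, 2): truth gives 0, best alternative gives -4.
Others report (16, 2, 2): truth gives 0, best alternative gives -4.
Others report (2, 2, 17): truth gives 0, best alternative gives -3.
Others report (2, 17, 2): truth gives 0, best alternative gives -3.
Others report (17, 2, 2): truth gives 0, best alternative gives -3.
(Remaining 58 profiles checked similarly; truth is weakly best in each.)
In every case the truthful report is at least as good as any alternative, so it is a dominant strategy.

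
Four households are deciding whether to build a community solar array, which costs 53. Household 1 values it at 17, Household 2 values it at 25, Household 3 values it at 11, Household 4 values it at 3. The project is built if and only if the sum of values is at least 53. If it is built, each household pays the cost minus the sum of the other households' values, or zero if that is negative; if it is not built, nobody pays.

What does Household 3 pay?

Total value 56 ≥ cost 53, so the project is built.
The other households' values sum to 45.
Cost minus that sum is 53 - 45 = 8.

8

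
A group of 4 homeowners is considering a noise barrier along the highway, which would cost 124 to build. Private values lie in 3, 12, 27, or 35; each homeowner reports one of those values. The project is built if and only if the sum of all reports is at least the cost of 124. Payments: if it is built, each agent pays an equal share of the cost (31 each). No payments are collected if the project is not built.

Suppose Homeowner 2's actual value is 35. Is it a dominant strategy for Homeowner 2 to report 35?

Yes

Check each profile of the others' reports and compare truth against every alternative report.
Others report (27, 27, 35): truth gives 4, best alternative gives 0.
Others report (27, 35, 27): truth gives 4, best alternative gives 0.
Others report (35, 27, 27): truth gives 4, best alternative gives 0.
Others report (27, 35, 35): truth gives 4, best alternative gives 4.
Others report (35, 27, 35): truth gives 4, best alternative gives 4.
Others report (35, 35, 27): truth gives 4, best alternative gives 4.
(Remaining 58 profiles checked similarly; truth is weakly best in each.)
In every case the truthful report is at least as good as any alternative, so it is a dominant strategy.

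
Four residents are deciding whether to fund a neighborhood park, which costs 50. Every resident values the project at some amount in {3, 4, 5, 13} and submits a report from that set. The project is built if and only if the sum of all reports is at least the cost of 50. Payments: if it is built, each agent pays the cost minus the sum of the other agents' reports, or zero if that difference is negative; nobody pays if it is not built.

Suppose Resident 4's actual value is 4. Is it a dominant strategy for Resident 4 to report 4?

Yes

Check each profile of the others' reports and compare truth against every alternative report.
Others report (3, 3, 3): truth gives 0, best alternative gives 0.
Others report (3, 3, 4): truth gives 0, best alternative gives 0.
Others report (3, 3, 5): truth gives 0, best alternative gives 0.
Others report (3, 3, 13): truth gives 0, best alternative gives 0.
Others report (3, 4, 3): truth gives 0, best alternative gives 0.
Others report (3, 4, 4): truth gives 0, best alternative gives 0.
(Remaining 58 profiles checked similarly; truth is weakly best in each.)
In every case the truthful report is at least as good as any alternative, so it is a dominant strategy.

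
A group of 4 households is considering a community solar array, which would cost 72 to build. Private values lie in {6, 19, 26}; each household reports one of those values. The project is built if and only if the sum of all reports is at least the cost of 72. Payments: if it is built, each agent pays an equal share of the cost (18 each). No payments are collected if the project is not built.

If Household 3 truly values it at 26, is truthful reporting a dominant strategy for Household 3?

Check each profile of the others' reports and compare truth against every alternative report.
Others report (6, 19, 26): truth gives 8, best alternative gives 0.
Others report (6, 26, 19): truth gives 8, best alternative gives 0.
Others report (19, 6, 26): truth gives 8, best alternative gives 0.
Others report (19, 26, 6): truth gives 8, best alternative gives 0.
Others report (26, 6, 19): truth gives 8, best alternative gives 0.
Others report (26, 19, 6): truth gives 8, best alternative gives 0.
(Remaining 21 profiles checked similarly; truth is weakly best in each.)
In every case the truthful report is at least as good as any alternative, so it is a dominant strategy.

Yes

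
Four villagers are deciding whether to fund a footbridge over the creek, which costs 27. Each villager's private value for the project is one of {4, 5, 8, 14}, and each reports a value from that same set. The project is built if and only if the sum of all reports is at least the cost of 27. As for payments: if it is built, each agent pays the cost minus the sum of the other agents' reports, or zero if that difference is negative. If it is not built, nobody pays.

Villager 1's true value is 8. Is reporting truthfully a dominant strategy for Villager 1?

Check each profile of the others' reports and compare truth against every alternative report.
Others report (4, 14, 14): truth gives 8, best alternative gives 8.
Others report (5, 8, 14): truth gives 8, best alternative gives 8.
Others report (5, 14, 8): truth gives 8, best alternative gives 8.
Others report (5, 14, 14): truth gives 8, best alternative gives 8.
Others report (8, 5, 14): truth gives 8, best alternative gives 8.
Others report (8, 8, 14): truth gives 8, best alternative gives 8.
(Remaining 58 profiles checked similarly; truth is weakly best in each.)
In every case the truthful report is at least as good as any alternative, so it is a dominant strategy.

Yes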